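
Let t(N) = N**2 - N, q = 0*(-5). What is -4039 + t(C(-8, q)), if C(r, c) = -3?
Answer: -4027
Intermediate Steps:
q = 0
-4039 + t(C(-8, q)) = -4039 - 3*(-1 - 3) = -4039 - 3*(-4) = -4039 + 12 = -4027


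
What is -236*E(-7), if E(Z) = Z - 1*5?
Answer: 2832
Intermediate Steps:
E(Z) = -5 + Z (E(Z) = Z - 5 = -5 + Z)
-236*E(-7) = -236*(-5 - 7) = -236*(-12) = 2832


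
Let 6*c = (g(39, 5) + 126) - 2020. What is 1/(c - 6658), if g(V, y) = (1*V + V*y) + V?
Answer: -6/41569 ≈ -0.00014434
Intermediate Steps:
g(V, y) = 2*V + V*y (g(V, y) = (V + V*y) + V = 2*V + V*y)
c = -1621/6 (c = ((39*(2 + 5) + 126) - 2020)/6 = ((39*7 + 126) - 2020)/6 = ((273 + 126) - 2020)/6 = (399 - 2020)/6 = (⅙)*(-1621) = -1621/6 ≈ -270.17)
1/(c - 6658) = 1/(-1621/6 - 6658) = 1/(-41569/6) = -6/41569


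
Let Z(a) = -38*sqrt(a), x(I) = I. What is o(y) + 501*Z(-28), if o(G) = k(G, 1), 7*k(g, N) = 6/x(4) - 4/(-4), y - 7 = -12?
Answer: 5/14 - 38076*I*sqrt(7) ≈ 0.35714 - 1.0074e+5*I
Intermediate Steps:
y = -5 (y = 7 - 12 = -5)
k(g, N) = 5/14 (k(g, N) = (6/4 - 4/(-4))/7 = (6*(1/4) - 4*(-1/4))/7 = (3/2 + 1)/7 = (1/7)*(5/2) = 5/14)
o(G) = 5/14
o(y) + 501*Z(-28) = 5/14 + 501*(-76*I*sqrt(7)) = 5/14 - 38076*I*sqrt(7)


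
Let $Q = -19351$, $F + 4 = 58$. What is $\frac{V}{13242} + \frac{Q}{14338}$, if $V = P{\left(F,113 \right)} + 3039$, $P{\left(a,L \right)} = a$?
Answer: $- \frac{17658209}{15821983} \approx -1.1161$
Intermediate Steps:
$F = 54$ ($F = -4 + 58 = 54$)
$V = 3093$ ($V = 54 + 3039 = 3093$)
$\frac{V}{13242} + \frac{Q}{14338} = \frac{3093}{13242} - \frac{19351}{14338} = 3093 \cdot \frac{1}{13242} - \frac{19351}{14338} = \frac{1031}{4414} - \frac{19351}{14338} = - \frac{17658209}{15821983}$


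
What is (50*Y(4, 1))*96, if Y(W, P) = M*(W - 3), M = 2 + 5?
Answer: 33600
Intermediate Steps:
M = 7
Y(W, P) = -21 + 7*W (Y(W, P) = 7*(W - 3) = 7*(-3 + W) = -21 + 7*W)
(50*Y(4, 1))*96 = (50*(-21 + 7*4))*96 = (50*(-21 + 28))*96 = (50*7)*96 = 350*96 = 33600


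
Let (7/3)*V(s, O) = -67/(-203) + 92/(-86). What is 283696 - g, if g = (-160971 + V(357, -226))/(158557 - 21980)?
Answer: 21720440127040/76562059 ≈ 2.8370e+5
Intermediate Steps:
V(s, O) = -19371/61103 (V(s, O) = 3*(-67/(-203) + 92/(-86))/7 = 3*(-67*(-1/203) + 92*(-1/86))/7 = 3*(67/203 - 46/43)/7 = (3/7)*(-6457/8729) = -19371/61103)
g = -90236976/76562059 (g = (-160971 - 19371/61103)/(158557 - 21980) = -9835830384/61103/136577 = -9835830384/61103*1/136577 = -90236976/76562059 ≈ -1.1786)
283696 - g = 283696 - 1*(-90236976/76562059) = 283696 + 90236976/76562059 = 21720440127040/76562059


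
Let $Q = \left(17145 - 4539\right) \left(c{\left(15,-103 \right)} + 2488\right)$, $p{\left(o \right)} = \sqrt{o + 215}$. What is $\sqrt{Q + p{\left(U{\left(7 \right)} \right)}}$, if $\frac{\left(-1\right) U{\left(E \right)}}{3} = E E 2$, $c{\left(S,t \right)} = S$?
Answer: $\sqrt{31552818 + i \sqrt{79}} \approx 5617.2 + 0.001 i$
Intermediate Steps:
$U{\left(E \right)} = - 6 E^{2}$ ($U{\left(E \right)} = - 3 E E 2 = - 3 E^{2} \cdot 2 = - 3 \cdot 2 E^{2} = - 6 E^{2}$)
$p{\left(o \right)} = \sqrt{215 + o}$
$Q = 31552818$ ($Q = \left(17145 - 4539\right) \left(15 + 2488\right) = 12606 \cdot 2503 = 31552818$)
$\sqrt{Q + p{\left(U{\left(7 \right)} \right)}} = \sqrt{31552818 + \sqrt{215 - 6 \cdot 7^{2}}} = \sqrt{31552818 + \sqrt{215 - 294}} = \sqrt{31552818 + \sqrt{-79}} = \sqrt{31552818 + i \sqrt{79}}$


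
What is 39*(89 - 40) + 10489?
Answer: 12400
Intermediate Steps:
39*(89 - 40) + 10489 = 39*49 + 10489 = 1911 + 10489 = 12400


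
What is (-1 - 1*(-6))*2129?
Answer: 10645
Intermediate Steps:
(-1 - 1*(-6))*2129 = (-1 + 6)*2129 = 5*2129 = 10645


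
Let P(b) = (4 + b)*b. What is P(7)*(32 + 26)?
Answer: 4466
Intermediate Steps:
P(b) = b*(4 + b)
P(7)*(32 + 26) = (7*(4 + 7))*(32 + 26) = (7*11)*58 = 77*58 = 4466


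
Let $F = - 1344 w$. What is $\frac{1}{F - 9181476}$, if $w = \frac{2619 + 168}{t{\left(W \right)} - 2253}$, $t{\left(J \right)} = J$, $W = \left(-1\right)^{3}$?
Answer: $- \frac{161}{1477950084} \approx -1.0893 \cdot 10^{-7}$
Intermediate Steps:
$W = -1$
$w = - \frac{2787}{2254}$ ($w = \frac{2619 + 168}{-1 - 2253} = \frac{2787}{-2254} = 2787 \left(- \frac{1}{2254}\right) = - \frac{2787}{2254} \approx -1.2365$)
$F = \frac{267552}{161}$ ($F = \left(-1344\right) \left(- \frac{2787}{2254}\right) = \frac{267552}{161} \approx 1661.8$)
$\frac{1}{F - 9181476} = \frac{1}{\frac{267552}{161} - 9181476} = \frac{1}{- \frac{1477950084}{161}} = - \frac{161}{1477950084}$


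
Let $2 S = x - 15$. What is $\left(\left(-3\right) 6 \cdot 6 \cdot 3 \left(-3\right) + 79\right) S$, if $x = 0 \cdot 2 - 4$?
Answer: $- \frac{19969}{2} \approx -9984.5$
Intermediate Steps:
$x = -4$ ($x = 0 - 4 = -4$)
$S = - \frac{19}{2}$ ($S = \frac{-4 - 15}{2} = \frac{1}{2} \left(-19\right) = - \frac{19}{2} \approx -9.5$)
$\left(\left(-3\right) 6 \cdot 6 \cdot 3 \left(-3\right) + 79\right) S = \left(\left(-3\right) 6 \cdot 6 \cdot 3 \left(-3\right) + 79\right) \left(- \frac{19}{2}\right) = \left(\left(-18\right) 6 \cdot 3 \left(-3\right) + 79\right) \left(- \frac{19}{2}\right) = \left(\left(-108\right) 3 \left(-3\right) + 79\right) \left(- \frac{19}{2}\right) = \left(\left(-324\right) \left(-3\right) + 79\right) \left(- \frac{19}{2}\right) = \left(972 + 79\right) \left(- \frac{19}{2}\right) = 1051 \left(- \frac{19}{2}\right) = - \frac{19969}{2}$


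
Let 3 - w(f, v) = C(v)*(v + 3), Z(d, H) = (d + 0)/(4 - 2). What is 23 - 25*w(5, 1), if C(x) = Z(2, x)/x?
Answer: 48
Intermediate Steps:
Z(d, H) = d/2
C(x) = 1/x (C(x) = ((½)*2)/x = 1/x)
w(f, v) = 3 - (3 + v)/v (w(f, v) = 3 - (v + 3)/v = 3 - (3 + v)/v)
23 - 25*w(5, 1) = 23 - 25*(2 - 3/1) = 23 - 25*(2 - 3*1) = 23 - 25*(2 - 3) = 23 - 25*(-1) = 23 + 25 = 48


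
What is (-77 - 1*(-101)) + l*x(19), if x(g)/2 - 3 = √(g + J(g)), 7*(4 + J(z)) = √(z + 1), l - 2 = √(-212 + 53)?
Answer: 24 + 2*(2 + I*√159)*(21 + √(735 + 14*√5))/7 ≈ 51.818 + 175.39*I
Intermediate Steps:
l = 2 + I*√159 (l = 2 + √(-212 + 53) = 2 + √(-159) = 2 + I*√159 ≈ 2.0 + 12.61*I)
J(z) = -4 + √(1 + z)/7 (J(z) = -4 + √(z + 1)/7 = -4 + √(1 + z)/7)
x(g) = 6 + 2*√(-4 + g + √(1 + g)/7) (x(g) = 6 + 2*√(g + (-4 + √(1 + g)/7)) = 6 + 2*√(-4 + g + √(1 + g)/7))
(-77 - 1*(-101)) + l*x(19) = (-77 - 1*(-101)) + (2 + I*√159)*(6 + 2*√(-196 + 7*√(1 + 19) + 49*19)/7) = (-77 + 101) + (2 + I*√159)*(6 + 2*√(-196 + 7*√20 + 931)/7) = 24 + (2 + I*√159)*(6 + 2*√(-196 + 7*(2*√5) + 931)/7) = 24 + (2 + I*√159)*(6 + 2*√(-196 + 14*√5 + 931)/7) = 24 + (2 + I*√159)*(6 + 2*√(735 + 14*√5)/7)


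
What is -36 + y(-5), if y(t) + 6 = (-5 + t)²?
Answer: 58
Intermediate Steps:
y(t) = -6 + (-5 + t)²
-36 + y(-5) = -36 + (-6 + (-5 - 5)²) = -36 + (-6 + (-10)²) = -36 + (-6 + 100) = -36 + 94 = 58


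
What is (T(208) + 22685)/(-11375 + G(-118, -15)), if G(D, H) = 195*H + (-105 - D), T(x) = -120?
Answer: -22565/14287 ≈ -1.5794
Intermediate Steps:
G(D, H) = -105 - D + 195*H
(T(208) + 22685)/(-11375 + G(-118, -15)) = (-120 + 22685)/(-11375 + (-105 - 1*(-118) + 195*(-15))) = 22565/(-11375 + (-105 + 118 - 2925)) = 22565/(-11375 - 2912) = 22565/(-14287) = 22565*(-1/14287) = -22565/14287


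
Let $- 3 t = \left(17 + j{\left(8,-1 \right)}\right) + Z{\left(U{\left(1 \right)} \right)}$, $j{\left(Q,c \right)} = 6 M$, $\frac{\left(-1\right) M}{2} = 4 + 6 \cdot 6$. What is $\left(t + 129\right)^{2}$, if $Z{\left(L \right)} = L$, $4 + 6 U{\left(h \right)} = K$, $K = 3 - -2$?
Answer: $\frac{25999801}{324} \approx 80246.0$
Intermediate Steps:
$K = 5$ ($K = 3 + 2 = 5$)
$M = -80$ ($M = - 2 \left(4 + 6 \cdot 6\right) = - 2 \left(4 + 36\right) = \left(-2\right) 40 = -80$)
$U{\left(h \right)} = \frac{1}{6}$ ($U{\left(h \right)} = - \frac{2}{3} + \frac{1}{6} \cdot 5 = - \frac{2}{3} + \frac{5}{6} = \frac{1}{6}$)
$j{\left(Q,c \right)} = -480$ ($j{\left(Q,c \right)} = 6 \left(-80\right) = -480$)
$t = \frac{2777}{18}$ ($t = - \frac{\left(17 - 480\right) + \frac{1}{6}}{3} = - \frac{-463 + \frac{1}{6}}{3} = \left(- \frac{1}{3}\right) \left(- \frac{2777}{6}\right) = \frac{2777}{18} \approx 154.28$)
$\left(t + 129\right)^{2} = \left(\frac{2777}{18} + 129\right)^{2} = \left(\frac{5099}{18}\right)^{2} = \frac{25999801}{324}$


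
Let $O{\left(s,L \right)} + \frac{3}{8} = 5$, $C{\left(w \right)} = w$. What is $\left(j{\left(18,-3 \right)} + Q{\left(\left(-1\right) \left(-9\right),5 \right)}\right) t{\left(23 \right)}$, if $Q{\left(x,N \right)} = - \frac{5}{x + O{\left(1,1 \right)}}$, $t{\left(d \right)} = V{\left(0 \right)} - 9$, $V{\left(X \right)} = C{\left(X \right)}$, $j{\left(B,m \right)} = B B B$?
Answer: $- \frac{5720832}{109} \approx -52485.0$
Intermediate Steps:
$O{\left(s,L \right)} = \frac{37}{8}$ ($O{\left(s,L \right)} = - \frac{3}{8} + 5 = \frac{37}{8}$)
$j{\left(B,m \right)} = B^{3}$ ($j{\left(B,m \right)} = B^{2} B = B^{3}$)
$V{\left(X \right)} = X$
$t{\left(d \right)} = -9$ ($t{\left(d \right)} = 0 - 9 = -9$)
$Q{\left(x,N \right)} = - \frac{5}{\frac{37}{8} + x}$ ($Q{\left(x,N \right)} = - \frac{5}{x + \frac{37}{8}} = - \frac{5}{\frac{37}{8} + x}$)
$\left(j{\left(18,-3 \right)} + Q{\left(\left(-1\right) \left(-9\right),5 \right)}\right) t{\left(23 \right)} = \left(18^{3} - \frac{40}{37 + 8 \left(\left(-1\right) \left(-9\right)\right)}\right) \left(-9\right) = \left(5832 - \frac{40}{37 + 8 \cdot 9}\right) \left(-9\right) = \left(5832 - \frac{40}{37 + 72}\right) \left(-9\right) = \left(5832 - \frac{40}{109}\right) \left(-9\right) = \frac{635648}{109} \left(-9\right) = - \frac{5720832}{109}$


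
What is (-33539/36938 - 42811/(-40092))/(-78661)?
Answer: -10759415/5295023367348 ≈ -2.0320e-6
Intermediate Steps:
(-33539/36938 - 42811/(-40092))/(-78661) = (-33539*1/36938 - 42811*(-1/40092))*(-1/78661) = (-3049/3358 + 42811/40092)*(-1/78661) = (10759415/67314468)*(-1/78661) = -10759415/5295023367348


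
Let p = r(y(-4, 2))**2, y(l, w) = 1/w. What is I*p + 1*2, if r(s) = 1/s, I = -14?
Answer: -54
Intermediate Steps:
p = 4 (p = (1/(1/2))**2 = 2**2 = 4)
I*p + 1*2 = -14*4 + 1*2 = -56 + 2 = -54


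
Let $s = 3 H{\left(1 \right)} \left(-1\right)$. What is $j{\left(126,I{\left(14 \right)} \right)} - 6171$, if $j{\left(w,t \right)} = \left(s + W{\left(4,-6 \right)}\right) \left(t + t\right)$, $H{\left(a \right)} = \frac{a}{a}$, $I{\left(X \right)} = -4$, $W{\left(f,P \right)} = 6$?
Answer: $-6195$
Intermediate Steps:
$H{\left(a \right)} = 1$
$s = -3$ ($s = 3 \cdot 1 \left(-1\right) = 3 \left(-1\right) = -3$)
$j{\left(w,t \right)} = 6 t$ ($j{\left(w,t \right)} = \left(-3 + 6\right) \left(t + t\right) = 3 \cdot 2 t = 6 t$)
$j{\left(126,I{\left(14 \right)} \right)} - 6171 = 6 \left(-4\right) - 6171 = -24 - 6171 = -6195$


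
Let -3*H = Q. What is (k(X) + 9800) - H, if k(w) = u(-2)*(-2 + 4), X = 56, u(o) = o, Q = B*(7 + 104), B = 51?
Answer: 11683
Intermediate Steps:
Q = 5661 (Q = 51*(7 + 104) = 51*111 = 5661)
H = -1887 (H = -⅓*5661 = -1887)
k(w) = -4 (k(w) = -2*(-2 + 4) = -2*2 = -4)
(k(X) + 9800) - H = (-4 + 9800) - 1*(-1887) = 9796 + 1887 = 11683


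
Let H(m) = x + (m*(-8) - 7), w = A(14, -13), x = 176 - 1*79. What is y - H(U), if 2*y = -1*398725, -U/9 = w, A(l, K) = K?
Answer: -397033/2 ≈ -1.9852e+5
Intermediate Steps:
x = 97 (x = 176 - 79 = 97)
w = -13
U = 117 (U = -9*(-13) = 117)
y = -398725/2 (y = (-1*398725)/2 = (1/2)*(-398725) = -398725/2 ≈ -1.9936e+5)
H(m) = 90 - 8*m (H(m) = 97 + (m*(-8) - 7) = 97 + (-8*m - 7) = 97 + (-7 - 8*m) = 90 - 8*m)
y - H(U) = -398725/2 - (90 - 8*117) = -398725/2 - (90 - 936) = -398725/2 - 1*(-846) = -398725/2 + 846 = -397033/2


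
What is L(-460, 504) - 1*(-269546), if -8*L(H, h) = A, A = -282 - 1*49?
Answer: 2156699/8 ≈ 2.6959e+5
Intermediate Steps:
A = -331 (A = -282 - 49 = -331)
L(H, h) = 331/8 (L(H, h) = -1/8*(-331) = 331/8)
L(-460, 504) - 1*(-269546) = 331/8 - 1*(-269546) = 331/8 + 269546 = 2156699/8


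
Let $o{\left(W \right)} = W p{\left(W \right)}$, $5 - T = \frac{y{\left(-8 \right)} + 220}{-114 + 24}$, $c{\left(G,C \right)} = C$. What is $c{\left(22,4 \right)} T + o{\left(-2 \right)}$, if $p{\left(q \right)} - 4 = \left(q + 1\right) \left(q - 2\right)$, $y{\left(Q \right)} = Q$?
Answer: $\frac{604}{45} \approx 13.422$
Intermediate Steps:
$T = \frac{331}{45}$ ($T = 5 - \frac{-8 + 220}{-114 + 24} = 5 - \frac{212}{-90} = 5 - 212 \left(- \frac{1}{90}\right) = 5 - - \frac{106}{45} = 5 + \frac{106}{45} = \frac{331}{45} \approx 7.3556$)
$p{\left(q \right)} = 4 + \left(1 + q\right) \left(-2 + q\right)$ ($p{\left(q \right)} = 4 + \left(q + 1\right) \left(q - 2\right) = 4 + \left(1 + q\right) \left(-2 + q\right)$)
$o{\left(W \right)} = W \left(2 + W^{2} - W\right)$
$c{\left(22,4 \right)} T + o{\left(-2 \right)} = 4 \cdot \frac{331}{45} - 2 \left(2 + \left(-2\right)^{2} - -2\right) = \frac{1324}{45} - 2 \left(2 + 4 + 2\right) = \frac{1324}{45} - 16 = \frac{604}{45}$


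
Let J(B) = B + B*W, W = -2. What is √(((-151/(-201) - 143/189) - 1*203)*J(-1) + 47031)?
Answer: 4*√52145433417/4221 ≈ 216.40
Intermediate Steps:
J(B) = -B (J(B) = B + B*(-2) = B - 2*B = -B)
√(((-151/(-201) - 143/189) - 1*203)*J(-1) + 47031) = √(((-151/(-201) - 143/189) - 1*203)*(-1*(-1)) + 47031) = √(((-151*(-1/201) - 143*1/189) - 203)*1 + 47031) = √(((151/201 - 143/189) - 203)*1 + 47031) = √((-68/12663 - 203)*1 + 47031) = √(-2570657/12663*1 + 47031) = √(-2570657/12663 + 47031) = √(592982896/12663) = 4*√52145433417/4221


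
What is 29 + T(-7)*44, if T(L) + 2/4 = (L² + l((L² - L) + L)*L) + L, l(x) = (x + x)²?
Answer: -2956177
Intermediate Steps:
l(x) = 4*x² (l(x) = (2*x)² = 4*x²)
T(L) = -½ + L + L² + 4*L⁵ (T(L) = -½ + ((L² + (4*((L² - L) + L)²)*L) + L) = -½ + ((L² + (4*(L²)²)*L) + L) = -½ + ((L² + (4*L⁴)*L) + L) = -½ + ((L² + 4*L⁵) + L) = -½ + (L + L² + 4*L⁵) = -½ + L + L² + 4*L⁵)
29 + T(-7)*44 = 29 + (-½ - 7 + (-7)² + 4*(-7)⁵)*44 = 29 + (-½ - 7 + 49 + 4*(-16807))*44 = 29 + (-½ - 7 + 49 - 67228)*44 = 29 - 134373/2*44 = 29 - 2956206 = -2956177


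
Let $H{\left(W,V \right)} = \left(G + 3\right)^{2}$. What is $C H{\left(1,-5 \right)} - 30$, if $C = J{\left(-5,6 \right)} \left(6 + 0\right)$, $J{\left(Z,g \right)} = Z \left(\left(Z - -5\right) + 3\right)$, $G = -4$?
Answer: $-120$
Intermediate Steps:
$J{\left(Z,g \right)} = Z \left(8 + Z\right)$ ($J{\left(Z,g \right)} = Z \left(\left(Z + 5\right) + 3\right) = Z \left(\left(5 + Z\right) + 3\right) = Z \left(8 + Z\right)$)
$H{\left(W,V \right)} = 1$ ($H{\left(W,V \right)} = \left(-4 + 3\right)^{2} = \left(-1\right)^{2} = 1$)
$C = -90$ ($C = - 5 \left(8 - 5\right) \left(6 + 0\right) = \left(-5\right) 3 \cdot 6 = \left(-15\right) 6 = -90$)
$C H{\left(1,-5 \right)} - 30 = \left(-90\right) 1 - 30 = -90 - 30 = -120$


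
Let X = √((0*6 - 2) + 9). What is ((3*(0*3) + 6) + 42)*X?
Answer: 48*√7 ≈ 127.00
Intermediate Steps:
X = √7 (X = √((0 - 2) + 9) = √(-2 + 9) = √7 ≈ 2.6458)
((3*(0*3) + 6) + 42)*X = ((3*(0*3) + 6) + 42)*√7 = ((3*0 + 6) + 42)*√7 = ((0 + 6) + 42)*√7 = (6 + 42)*√7 = 48*√7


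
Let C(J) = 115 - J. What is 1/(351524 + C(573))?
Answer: 1/351066 ≈ 2.8485e-6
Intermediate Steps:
1/(351524 + C(573)) = 1/(351524 + (115 - 1*573)) = 1/(351524 + (115 - 573)) = 1/(351524 - 458) = 1/351066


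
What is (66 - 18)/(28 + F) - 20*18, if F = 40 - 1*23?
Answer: -5384/15 ≈ -358.93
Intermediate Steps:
F = 17 (F = 40 - 23 = 17)
(66 - 18)/(28 + F) - 20*18 = (66 - 18)/(28 + 17) - 20*18 = 48/45 - 360 = 48*(1/45) - 360 = 16/15 - 360 = -5384/15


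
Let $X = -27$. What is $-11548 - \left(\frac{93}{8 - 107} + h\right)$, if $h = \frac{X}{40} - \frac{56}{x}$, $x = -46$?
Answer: $- \frac{350585227}{30360} \approx -11548.0$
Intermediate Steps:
$h = \frac{499}{920}$ ($h = - \frac{27}{40} - \frac{56}{-46} = \left(-27\right) \frac{1}{40} - - \frac{28}{23} = - \frac{27}{40} + \frac{28}{23} = \frac{499}{920} \approx 0.54239$)
$-11548 - \left(\frac{93}{8 - 107} + h\right) = -11548 - \left(\frac{93}{8 - 107} + \frac{499}{920}\right) = -11548 - \left(\frac{93}{-99} + \frac{499}{920}\right) = -11548 - \left(93 \left(- \frac{1}{99}\right) + \frac{499}{920}\right) = -11548 - \left(- \frac{31}{33} + \frac{499}{920}\right) = -11548 - - \frac{12053}{30360} = -11548 + \frac{12053}{30360} = - \frac{350585227}{30360}$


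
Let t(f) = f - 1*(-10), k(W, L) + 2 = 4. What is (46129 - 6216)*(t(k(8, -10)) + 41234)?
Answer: 1646251598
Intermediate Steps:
k(W, L) = 2 (k(W, L) = -2 + 4 = 2)
t(f) = 10 + f (t(f) = f + 10 = 10 + f)
(46129 - 6216)*(t(k(8, -10)) + 41234) = (46129 - 6216)*((10 + 2) + 41234) = 39913*(12 + 41234) = 39913*41246 = 1646251598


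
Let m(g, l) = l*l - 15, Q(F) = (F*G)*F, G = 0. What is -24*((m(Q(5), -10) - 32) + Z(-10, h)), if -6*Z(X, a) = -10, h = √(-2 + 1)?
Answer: -1312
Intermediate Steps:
h = I (h = √(-1) = I ≈ 1.0*I)
Z(X, a) = 5/3 (Z(X, a) = -⅙*(-10) = 5/3)
Q(F) = 0 (Q(F) = (F*0)*F = 0*F = 0)
m(g, l) = -15 + l² (m(g, l) = l² - 15 = -15 + l²)
-24*((m(Q(5), -10) - 32) + Z(-10, h)) = -24*(((-15 + (-10)²) - 32) + 5/3) = -24*(((-15 + 100) - 32) + 5/3) = -24*((85 - 32) + 5/3) = -24*(53 + 5/3) = -24*164/3 = -1312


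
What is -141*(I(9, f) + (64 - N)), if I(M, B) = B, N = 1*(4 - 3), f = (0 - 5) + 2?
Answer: -8460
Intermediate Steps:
f = -3 (f = -5 + 2 = -3)
N = 1 (N = 1*1 = 1)
-141*(I(9, f) + (64 - N)) = -141*(-3 + (64 - 1*1)) = -141*(-3 + (64 - 1)) = -141*(-3 + 63) = -141*60 = -8460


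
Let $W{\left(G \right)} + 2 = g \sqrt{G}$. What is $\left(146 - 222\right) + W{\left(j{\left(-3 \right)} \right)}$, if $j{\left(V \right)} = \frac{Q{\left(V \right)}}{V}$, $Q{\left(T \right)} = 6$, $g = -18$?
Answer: $-78 - 18 i \sqrt{2} \approx -78.0 - 25.456 i$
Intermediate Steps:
$j{\left(V \right)} = \frac{6}{V}$
$W{\left(G \right)} = -2 - 18 \sqrt{G}$
$\left(146 - 222\right) + W{\left(j{\left(-3 \right)} \right)} = \left(146 - 222\right) - \left(2 + 18 \sqrt{\frac{6}{-3}}\right) = \left(146 - 222\right) - \left(2 + 18 \sqrt{6 \left(- \frac{1}{3}\right)}\right) = -76 - \left(2 + 18 \sqrt{-2}\right) = -76 - \left(2 + 18 i \sqrt{2}\right) = -78 - 18 i \sqrt{2}$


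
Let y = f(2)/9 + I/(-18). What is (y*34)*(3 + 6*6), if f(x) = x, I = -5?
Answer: 663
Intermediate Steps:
y = ½ (y = 2/9 - 5/(-18) = 2*(⅑) - 5*(-1/18) = 2/9 + 5/18 = ½ ≈ 0.50000)
(y*34)*(3 + 6*6) = ((½)*34)*(3 + 6*6) = 17*(3 + 36) = 17*39 = 663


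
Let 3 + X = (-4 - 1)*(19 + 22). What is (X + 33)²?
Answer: 30625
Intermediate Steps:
X = -208 (X = -3 + (-4 - 1)*(19 + 22) = -3 - 5*41 = -3 - 205 = -208)
(X + 33)² = (-208 + 33)² = (-175)² = 30625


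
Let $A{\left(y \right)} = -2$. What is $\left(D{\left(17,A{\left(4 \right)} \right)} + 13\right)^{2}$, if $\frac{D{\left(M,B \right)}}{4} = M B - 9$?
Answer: $25281$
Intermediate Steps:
$D{\left(M,B \right)} = -36 + 4 B M$ ($D{\left(M,B \right)} = 4 \left(M B - 9\right) = 4 \left(B M - 9\right) = 4 \left(-9 + B M\right) = -36 + 4 B M$)
$\left(D{\left(17,A{\left(4 \right)} \right)} + 13\right)^{2} = \left(\left(-36 + 4 \left(-2\right) 17\right) + 13\right)^{2} = \left(\left(-36 - 136\right) + 13\right)^{2} = \left(-172 + 13\right)^{2} = \left(-159\right)^{2} = 25281$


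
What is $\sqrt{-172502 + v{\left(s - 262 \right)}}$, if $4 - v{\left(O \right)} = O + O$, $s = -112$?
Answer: $5 i \sqrt{6870} \approx 414.43 i$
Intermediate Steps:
$v{\left(O \right)} = 4 - 2 O$ ($v{\left(O \right)} = 4 - \left(O + O\right) = 4 - 2 O$)
$\sqrt{-172502 + v{\left(s - 262 \right)}} = \sqrt{-172502 - \left(-4 + 2 \left(-112 - 262\right)\right)} = \sqrt{-172502 + \left(4 - -748\right)} = \sqrt{-172502 + \left(4 + 748\right)} = \sqrt{-172502 + 752} = \sqrt{-171750} = 5 i \sqrt{6870}$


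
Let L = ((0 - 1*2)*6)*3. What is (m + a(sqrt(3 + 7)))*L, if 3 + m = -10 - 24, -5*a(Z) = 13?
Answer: 7128/5 ≈ 1425.6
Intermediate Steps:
a(Z) = -13/5 (a(Z) = -1/5*13 = -13/5)
L = -36 (L = ((0 - 2)*6)*3 = -2*6*3 = -12*3 = -36)
m = -37 (m = -3 + (-10 - 24) = -3 - 34 = -37)
(m + a(sqrt(3 + 7)))*L = (-37 - 13/5)*(-36) = -198/5*(-36) = 7128/5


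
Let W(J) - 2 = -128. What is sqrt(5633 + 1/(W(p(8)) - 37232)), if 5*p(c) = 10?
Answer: 3*sqrt(873503149606)/37358 ≈ 75.053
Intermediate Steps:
p(c) = 2 (p(c) = (1/5)*10 = 2)
W(J) = -126 (W(J) = 2 - 128 = -126)
sqrt(5633 + 1/(W(p(8)) - 37232)) = sqrt(5633 + 1/(-126 - 37232)) = sqrt(5633 + 1/(-37358)) = sqrt(5633 - 1/37358) = sqrt(210437613/37358) = 3*sqrt(873503149606)/37358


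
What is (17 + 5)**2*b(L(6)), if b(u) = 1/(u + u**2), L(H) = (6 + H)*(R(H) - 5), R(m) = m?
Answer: 121/39 ≈ 3.1026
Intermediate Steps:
L(H) = (-5 + H)*(6 + H) (L(H) = (6 + H)*(H - 5) = (6 + H)*(-5 + H) = (-5 + H)*(6 + H))
(17 + 5)**2*b(L(6)) = (17 + 5)**2*(1/((-30 + 6 + 6**2)*(1 + (-30 + 6 + 6**2)))) = 22**2*(1/((-30 + 6 + 36)*(1 + (-30 + 6 + 36)))) = 484*(1/(12*(1 + 12))) = 484*((1/12)/13) = 484*((1/12)*(1/13)) = 484*(1/156) = 121/39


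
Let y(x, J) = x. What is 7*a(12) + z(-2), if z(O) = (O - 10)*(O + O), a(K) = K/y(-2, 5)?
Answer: 6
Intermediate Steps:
a(K) = -K/2 (a(K) = K/(-2) = K*(-½) = -K/2)
z(O) = 2*O*(-10 + O) (z(O) = (-10 + O)*(2*O) = 2*O*(-10 + O))
7*a(12) + z(-2) = 7*(-½*12) + 2*(-2)*(-10 - 2) = 7*(-6) + 2*(-2)*(-12) = -42 + 48 = 6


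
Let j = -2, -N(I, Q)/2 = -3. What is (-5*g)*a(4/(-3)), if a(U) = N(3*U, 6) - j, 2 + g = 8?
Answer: -240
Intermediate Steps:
N(I, Q) = 6 (N(I, Q) = -2*(-3) = 6)
g = 6 (g = -2 + 8 = 6)
a(U) = 8 (a(U) = 6 - 1*(-2) = 6 + 2 = 8)
(-5*g)*a(4/(-3)) = -5*6*8 = -30*8 = -240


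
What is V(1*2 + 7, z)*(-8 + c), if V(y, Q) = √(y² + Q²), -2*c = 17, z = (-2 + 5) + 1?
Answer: -33*√97/2 ≈ -162.51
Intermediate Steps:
z = 4 (z = 3 + 1 = 4)
c = -17/2 (c = -½*17 = -17/2 ≈ -8.5000)
V(y, Q) = √(Q² + y²)
V(1*2 + 7, z)*(-8 + c) = √(4² + (1*2 + 7)²)*(-8 - 17/2) = √(16 + (2 + 7)²)*(-33/2) = √(16 + 9²)*(-33/2) = √(16 + 81)*(-33/2) = √97*(-33/2) = -33*√97/2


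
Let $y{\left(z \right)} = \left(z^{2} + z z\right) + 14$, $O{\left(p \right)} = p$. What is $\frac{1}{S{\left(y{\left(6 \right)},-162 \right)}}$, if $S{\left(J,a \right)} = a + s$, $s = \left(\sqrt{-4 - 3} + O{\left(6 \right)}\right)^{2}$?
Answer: $- \frac{i}{12 \sqrt{7} + 133 i} \approx -0.0071134 - 0.0016981 i$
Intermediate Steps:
$y{\left(z \right)} = 14 + 2 z^{2}$ ($y{\left(z \right)} = \left(z^{2} + z^{2}\right) + 14 = 2 z^{2} + 14 = 14 + 2 z^{2}$)
$s = \left(6 + i \sqrt{7}\right)^{2}$ ($s = \left(\sqrt{-4 - 3} + 6\right)^{2} = \left(\sqrt{-7} + 6\right)^{2} = \left(i \sqrt{7} + 6\right)^{2} = \left(6 + i \sqrt{7}\right)^{2} \approx 29.0 + 31.749 i$)
$S{\left(J,a \right)} = a + \left(6 + i \sqrt{7}\right)^{2}$
$\frac{1}{S{\left(y{\left(6 \right)},-162 \right)}} = \frac{1}{-162 + \left(6 + i \sqrt{7}\right)^{2}}$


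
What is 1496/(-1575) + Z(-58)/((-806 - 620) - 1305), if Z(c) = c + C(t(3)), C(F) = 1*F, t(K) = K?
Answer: -3998951/4301325 ≈ -0.92970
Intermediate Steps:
C(F) = F
Z(c) = 3 + c (Z(c) = c + 3 = 3 + c)
1496/(-1575) + Z(-58)/((-806 - 620) - 1305) = 1496/(-1575) + (3 - 58)/((-806 - 620) - 1305) = 1496*(-1/1575) - 55/(-1426 - 1305) = -1496/1575 - 55/(-2731) = -1496/1575 - 55*(-1/2731) = -1496/1575 + 55/2731 = -3998951/4301325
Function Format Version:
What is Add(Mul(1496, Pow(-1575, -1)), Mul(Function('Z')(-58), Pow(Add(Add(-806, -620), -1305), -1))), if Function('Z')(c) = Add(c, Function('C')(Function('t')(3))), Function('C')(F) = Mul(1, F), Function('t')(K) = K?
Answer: Rational(-3998951, 4301325) ≈ -0.92970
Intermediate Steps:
Function('C')(F) = F
Function('Z')(c) = Add(3, c) (Function('Z')(c) = Add(c, 3) = Add(3, c))
Add(Mul(1496, Pow(-1575, -1)), Mul(Function('Z')(-58), Pow(Add(Add(-806, -620), -1305), -1))) = Add(Mul(1496, Pow(-1575, -1)), Mul(Add(3, -58), Pow(Add(Add(-806, -620), -1305), -1))) = Add(Mul(1496, Rational(-1, 1575)), Mul(-55, Pow(Add(-1426, -1305), -1))) = Add(Rational(-1496, 1575), Mul(-55, Pow(-2731, -1))) = Add(Rational(-1496, 1575), Mul(-55, Rational(-1, 2731))) = Add(Rational(-1496, 1575), Rational(55, 2731)) = Rational(-3998951, 4301325)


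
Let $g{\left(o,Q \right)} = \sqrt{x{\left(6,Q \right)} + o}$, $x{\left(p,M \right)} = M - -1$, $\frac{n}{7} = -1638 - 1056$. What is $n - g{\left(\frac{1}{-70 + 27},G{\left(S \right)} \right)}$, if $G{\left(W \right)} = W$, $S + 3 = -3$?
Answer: $-18858 - \frac{6 i \sqrt{258}}{43} \approx -18858.0 - 2.2413 i$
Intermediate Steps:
$n = -18858$ ($n = 7 \left(-1638 - 1056\right) = 7 \left(-2694\right) = -18858$)
$S = -6$ ($S = -3 - 3 = -6$)
$x{\left(p,M \right)} = 1 + M$ ($x{\left(p,M \right)} = M + 1 = 1 + M$)
$g{\left(o,Q \right)} = \sqrt{1 + Q + o}$ ($g{\left(o,Q \right)} = \sqrt{\left(1 + Q\right) + o} = \sqrt{1 + Q + o}$)
$n - g{\left(\frac{1}{-70 + 27},G{\left(S \right)} \right)} = -18858 - \sqrt{1 - 6 + \frac{1}{-70 + 27}} = -18858 - \sqrt{1 - 6 + \frac{1}{-43}} = -18858 - \sqrt{1 - 6 - \frac{1}{43}} = -18858 - \sqrt{- \frac{216}{43}} = -18858 - \frac{6 i \sqrt{258}}{43}$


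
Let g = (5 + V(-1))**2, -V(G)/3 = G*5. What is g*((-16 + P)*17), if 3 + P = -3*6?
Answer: -251600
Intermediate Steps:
V(G) = -15*G (V(G) = -3*G*5 = -15*G)
P = -21 (P = -3 - 3*6 = -3 - 18 = -21)
g = 400 (g = (5 - 15*(-1))**2 = (5 + 15)**2 = 20**2 = 400)
g*((-16 + P)*17) = 400*((-16 - 21)*17) = 400*(-37*17) = 400*(-629) = -251600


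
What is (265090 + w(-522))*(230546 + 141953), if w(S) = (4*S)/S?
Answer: 98747249906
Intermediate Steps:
w(S) = 4
(265090 + w(-522))*(230546 + 141953) = (265090 + 4)*(230546 + 141953) = 265094*372499 = 98747249906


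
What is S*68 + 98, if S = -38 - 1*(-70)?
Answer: 2274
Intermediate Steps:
S = 32 (S = -38 + 70 = 32)
S*68 + 98 = 32*68 + 98 = 2176 + 98 = 2274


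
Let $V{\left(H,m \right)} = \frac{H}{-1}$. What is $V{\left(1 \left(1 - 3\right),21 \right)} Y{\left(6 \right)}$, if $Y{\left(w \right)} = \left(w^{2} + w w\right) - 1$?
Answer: $142$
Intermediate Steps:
$Y{\left(w \right)} = -1 + 2 w^{2}$ ($Y{\left(w \right)} = \left(w^{2} + w^{2}\right) - 1 = 2 w^{2} - 1 = -1 + 2 w^{2}$)
$V{\left(H,m \right)} = - H$ ($V{\left(H,m \right)} = H \left(-1\right) = - H$)
$V{\left(1 \left(1 - 3\right),21 \right)} Y{\left(6 \right)} = - 1 \left(1 - 3\right) \left(-1 + 2 \cdot 6^{2}\right) = - 1 \left(-2\right) \left(-1 + 2 \cdot 36\right) = \left(-1\right) \left(-2\right) \left(-1 + 72\right) = 2 \cdot 71 = 142$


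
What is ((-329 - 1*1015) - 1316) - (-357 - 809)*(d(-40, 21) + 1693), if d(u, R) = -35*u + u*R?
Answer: 2624338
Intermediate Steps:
d(u, R) = -35*u + R*u
((-329 - 1*1015) - 1316) - (-357 - 809)*(d(-40, 21) + 1693) = ((-329 - 1*1015) - 1316) - (-357 - 809)*(-40*(-35 + 21) + 1693) = ((-329 - 1015) - 1316) - (-1166)*(-40*(-14) + 1693) = (-1344 - 1316) - (-1166)*(560 + 1693) = -2660 - (-1166)*2253 = -2660 - 1*(-2626998) = -2660 + 2626998 = 2624338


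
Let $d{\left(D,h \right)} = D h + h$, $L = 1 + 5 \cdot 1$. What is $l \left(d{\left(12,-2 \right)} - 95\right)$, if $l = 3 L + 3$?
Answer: $-2541$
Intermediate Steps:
$L = 6$ ($L = 1 + 5 = 6$)
$d{\left(D,h \right)} = h + D h$
$l = 21$ ($l = 3 \cdot 6 + 3 = 18 + 3 = 21$)
$l \left(d{\left(12,-2 \right)} - 95\right) = 21 \left(- 2 \left(1 + 12\right) - 95\right) = 21 \left(\left(-2\right) 13 - 95\right) = 21 \left(-26 - 95\right) = 21 \left(-121\right) = -2541$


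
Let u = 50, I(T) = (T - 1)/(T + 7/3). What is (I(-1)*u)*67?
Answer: -5025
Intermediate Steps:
I(T) = (-1 + T)/(7/3 + T) (I(T) = (-1 + T)/(T + 7*(⅓)) = (-1 + T)/(T + 7/3) = (-1 + T)/(7/3 + T))
(I(-1)*u)*67 = ((3*(-1 - 1)/(7 + 3*(-1)))*50)*67 = ((3*(-2)/(7 - 3))*50)*67 = ((3*(-2)/4)*50)*67 = ((3*(¼)*(-2))*50)*67 = -3/2*50*67 = -75*67 = -5025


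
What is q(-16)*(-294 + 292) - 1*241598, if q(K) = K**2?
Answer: -242110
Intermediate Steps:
q(-16)*(-294 + 292) - 1*241598 = (-16)**2*(-294 + 292) - 1*241598 = 256*(-2) - 241598 = -512 - 241598 = -242110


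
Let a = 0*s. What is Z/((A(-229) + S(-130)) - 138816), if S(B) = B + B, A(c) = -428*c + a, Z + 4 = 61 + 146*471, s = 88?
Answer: -22941/13688 ≈ -1.6760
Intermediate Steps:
Z = 68823 (Z = -4 + (61 + 146*471) = -4 + (61 + 68766) = -4 + 68827 = 68823)
a = 0 (a = 0*88 = 0)
A(c) = -428*c (A(c) = -428*c + 0 = -428*c)
S(B) = 2*B
Z/((A(-229) + S(-130)) - 138816) = 68823/((-428*(-229) + 2*(-130)) - 138816) = 68823/((98012 - 260) - 138816) = 68823/(97752 - 138816) = 68823/(-41064) = 68823*(-1/41064) = -22941/13688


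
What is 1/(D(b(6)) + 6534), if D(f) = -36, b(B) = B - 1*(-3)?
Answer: 1/6498 ≈ 0.00015389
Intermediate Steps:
b(B) = 3 + B (b(B) = B + 3 = 3 + B)
1/(D(b(6)) + 6534) = 1/(-36 + 6534) = 1/6498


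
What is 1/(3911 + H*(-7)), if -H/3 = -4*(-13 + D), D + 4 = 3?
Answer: 1/5087 ≈ 0.00019658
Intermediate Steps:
D = -1 (D = -4 + 3 = -1)
H = -168 (H = -(-12)*(-13 - 1) = -(-12)*(-14) = -3*56 = -168)
1/(3911 + H*(-7)) = 1/(3911 - 168*(-7)) = 1/(3911 + 1176) = 1/5087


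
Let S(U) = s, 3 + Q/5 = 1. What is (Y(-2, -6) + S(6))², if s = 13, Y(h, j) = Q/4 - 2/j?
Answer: 4225/36 ≈ 117.36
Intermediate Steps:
Q = -10 (Q = -15 + 5*1 = -15 + 5 = -10)
Y(h, j) = -5/2 - 2/j (Y(h, j) = -10/4 - 2/j = -10*¼ - 2/j = -5/2 - 2/j)
S(U) = 13
(Y(-2, -6) + S(6))² = ((-5/2 - 2/(-6)) + 13)² = ((-5/2 - 2*(-⅙)) + 13)² = ((-5/2 + ⅓) + 13)² = (-13/6 + 13)² = (65/6)² = 4225/36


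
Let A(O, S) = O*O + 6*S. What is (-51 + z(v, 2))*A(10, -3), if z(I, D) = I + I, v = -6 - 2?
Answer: -5494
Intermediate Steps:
v = -8
A(O, S) = O² + 6*S
z(I, D) = 2*I
(-51 + z(v, 2))*A(10, -3) = (-51 + 2*(-8))*(10² + 6*(-3)) = (-51 - 16)*(100 - 18) = -67*82 = -5494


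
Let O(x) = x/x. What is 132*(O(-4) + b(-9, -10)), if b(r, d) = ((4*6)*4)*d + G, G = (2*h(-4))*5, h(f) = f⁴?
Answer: 211332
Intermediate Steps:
G = 2560 (G = (2*(-4)⁴)*5 = (2*256)*5 = 512*5 = 2560)
O(x) = 1
b(r, d) = 2560 + 96*d (b(r, d) = ((4*6)*4)*d + 2560 = (24*4)*d + 2560 = 96*d + 2560 = 2560 + 96*d)
132*(O(-4) + b(-9, -10)) = 132*(1 + (2560 + 96*(-10))) = 132*(1 + (2560 - 960)) = 132*(1 + 1600) = 132*1601 = 211332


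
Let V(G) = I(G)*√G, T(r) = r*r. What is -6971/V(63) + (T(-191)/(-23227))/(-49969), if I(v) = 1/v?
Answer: 36481/1160629963 - 20913*√7 ≈ -55331.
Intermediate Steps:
T(r) = r²
V(G) = G^(-½) (V(G) = √G/G = G^(-½))
-6971/V(63) + (T(-191)/(-23227))/(-49969) = -6971*3*√7 + ((-191)²/(-23227))/(-49969) = -6971*3*√7 + (36481*(-1/23227))*(-1/49969) = -20913*√7 - 36481/23227*(-1/49969) = -20913*√7 + 36481/1160629963 = 36481/1160629963 - 20913*√7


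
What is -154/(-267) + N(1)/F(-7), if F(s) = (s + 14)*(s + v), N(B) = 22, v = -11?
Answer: 2255/5607 ≈ 0.40218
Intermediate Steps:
F(s) = (-11 + s)*(14 + s) (F(s) = (s + 14)*(s - 11) = (14 + s)*(-11 + s) = (-11 + s)*(14 + s))
-154/(-267) + N(1)/F(-7) = -154/(-267) + 22/(-154 + (-7)² + 3*(-7)) = -154*(-1/267) + 22/(-154 + 49 - 21) = 154/267 + 22/(-126) = 154/267 + 22*(-1/126) = 154/267 - 11/63 = 2255/5607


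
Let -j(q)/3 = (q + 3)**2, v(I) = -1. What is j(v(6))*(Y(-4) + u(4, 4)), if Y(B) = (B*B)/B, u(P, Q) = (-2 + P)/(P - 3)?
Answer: 24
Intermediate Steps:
u(P, Q) = (-2 + P)/(-3 + P)
j(q) = -3*(3 + q)**2 (j(q) = -3*(q + 3)**2 = -3*(3 + q)**2)
Y(B) = B (Y(B) = B**2/B = B)
j(v(6))*(Y(-4) + u(4, 4)) = (-3*(3 - 1)**2)*(-4 + (-2 + 4)/(-3 + 4)) = (-3*2**2)*(-4 + 2/1) = (-3*4)*(-4 + 1*2) = -12*(-4 + 2) = -12*(-2) = 24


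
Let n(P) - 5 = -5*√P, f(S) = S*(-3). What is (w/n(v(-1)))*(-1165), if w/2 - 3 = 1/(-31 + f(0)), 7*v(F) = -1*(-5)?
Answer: -150052/31 - 21436*√35/31 ≈ -8931.3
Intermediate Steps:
v(F) = 5/7 (v(F) = (-1*(-5))/7 = (⅐)*5 = 5/7)
f(S) = -3*S
n(P) = 5 - 5*√P
w = 184/31 (w = 6 + 2/(-31 - 3*0) = 6 + 2/(-31 + 0) = 6 + 2/(-31) = 6 + 2*(-1/31) = 6 - 2/31 = 184/31 ≈ 5.9355)
(w/n(v(-1)))*(-1165) = (184/(31*(5 - 5*√35/7)))*(-1165) = -214360/(31*(5 - 5*√35/7))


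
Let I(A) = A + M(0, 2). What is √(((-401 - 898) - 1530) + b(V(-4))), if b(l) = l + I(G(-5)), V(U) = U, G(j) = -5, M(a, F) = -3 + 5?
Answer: 2*I*√709 ≈ 53.254*I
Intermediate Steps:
M(a, F) = 2
I(A) = 2 + A (I(A) = A + 2 = 2 + A)
b(l) = -3 + l (b(l) = l + (2 - 5) = l - 3 = -3 + l)
√(((-401 - 898) - 1530) + b(V(-4))) = √(((-401 - 898) - 1530) + (-3 - 4)) = √((-1299 - 1530) - 7) = √(-2829 - 7) = √(-2836) = 2*I*√709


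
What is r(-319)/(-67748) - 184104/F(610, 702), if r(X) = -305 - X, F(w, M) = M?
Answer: -346463545/1321086 ≈ -262.26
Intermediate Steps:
r(-319)/(-67748) - 184104/F(610, 702) = (-305 - 1*(-319))/(-67748) - 184104/702 = (-305 + 319)*(-1/67748) - 184104*1/702 = 14*(-1/67748) - 10228/39 = -7/33874 - 10228/39 = -346463545/1321086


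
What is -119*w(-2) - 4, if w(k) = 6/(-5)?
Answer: 694/5 ≈ 138.80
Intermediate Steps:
w(k) = -6/5 (w(k) = 6*(-⅕) = -6/5)
-119*w(-2) - 4 = -119*(-6/5) - 4 = 714/5 - 4 = 694/5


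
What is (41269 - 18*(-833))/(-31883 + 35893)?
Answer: 56263/4010 ≈ 14.031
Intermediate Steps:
(41269 - 18*(-833))/(-31883 + 35893) = (41269 + 14994)/4010 = 56263*(1/4010) = 56263/4010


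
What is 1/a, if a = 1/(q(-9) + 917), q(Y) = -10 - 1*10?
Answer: 897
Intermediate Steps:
q(Y) = -20 (q(Y) = -10 - 10 = -20)
a = 1/897 (a = 1/(-20 + 917) = 1/897 ≈ 0.0011148)
1/a = 1/(1/897) = 897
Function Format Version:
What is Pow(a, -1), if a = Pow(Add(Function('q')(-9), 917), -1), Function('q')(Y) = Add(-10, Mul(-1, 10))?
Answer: 897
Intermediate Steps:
Function('q')(Y) = -20 (Function('q')(Y) = Add(-10, -10) = -20)
a = Rational(1, 897) (a = Pow(Add(-20, 917), -1) = Pow(897, -1) = Rational(1, 897) ≈ 0.0011148)
Pow(a, -1) = Pow(Rational(1, 897), -1) = 897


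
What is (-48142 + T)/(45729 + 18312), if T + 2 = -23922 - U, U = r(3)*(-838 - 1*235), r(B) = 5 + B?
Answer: -63482/64041 ≈ -0.99127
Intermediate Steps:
U = -8584 (U = (5 + 3)*(-838 - 1*235) = 8*(-838 - 235) = 8*(-1073) = -8584)
T = -15340 (T = -2 + (-23922 - 1*(-8584)) = -2 + (-23922 + 8584) = -2 - 15338 = -15340)
(-48142 + T)/(45729 + 18312) = (-48142 - 15340)/(45729 + 18312) = -63482/64041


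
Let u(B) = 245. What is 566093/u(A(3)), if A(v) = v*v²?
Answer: 566093/245 ≈ 2310.6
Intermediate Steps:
A(v) = v³
566093/u(A(3)) = 566093/245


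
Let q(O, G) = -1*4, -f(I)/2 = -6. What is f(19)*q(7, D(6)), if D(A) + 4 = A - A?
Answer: -48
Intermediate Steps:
D(A) = -4 (D(A) = -4 + (A - A) = -4 + 0 = -4)
f(I) = 12 (f(I) = -2*(-6) = 12)
q(O, G) = -4
f(19)*q(7, D(6)) = 12*(-4) = -48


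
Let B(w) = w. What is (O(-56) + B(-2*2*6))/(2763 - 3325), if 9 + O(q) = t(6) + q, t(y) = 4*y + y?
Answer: 59/562 ≈ 0.10498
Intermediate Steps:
t(y) = 5*y
O(q) = 21 + q (O(q) = -9 + (5*6 + q) = -9 + (30 + q) = 21 + q)
(O(-56) + B(-2*2*6))/(2763 - 3325) = ((21 - 56) - 2*2*6)/(2763 - 3325) = (-35 - 4*6)/(-562) = (-35 - 24)*(-1/562) = -59*(-1/562) = 59/562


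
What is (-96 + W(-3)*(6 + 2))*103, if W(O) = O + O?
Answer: -14832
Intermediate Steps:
W(O) = 2*O
(-96 + W(-3)*(6 + 2))*103 = (-96 + (2*(-3))*(6 + 2))*103 = (-96 - 6*8)*103 = (-96 - 48)*103 = -144*103 = -14832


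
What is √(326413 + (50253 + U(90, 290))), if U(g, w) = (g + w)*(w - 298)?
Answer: 3*√41514 ≈ 611.25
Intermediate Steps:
U(g, w) = (-298 + w)*(g + w) (U(g, w) = (g + w)*(-298 + w) = (-298 + w)*(g + w))
√(326413 + (50253 + U(90, 290))) = √(326413 + (50253 + (290² - 298*90 - 298*290 + 90*290))) = √(326413 + (50253 + (84100 - 26820 - 86420 + 26100))) = √(326413 + (50253 - 3040)) = √(326413 + 47213) = √373626 = 3*√41514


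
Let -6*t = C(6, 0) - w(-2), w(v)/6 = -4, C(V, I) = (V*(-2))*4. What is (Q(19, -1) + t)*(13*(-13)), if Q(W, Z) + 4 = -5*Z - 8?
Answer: 507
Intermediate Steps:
C(V, I) = -8*V (C(V, I) = -2*V*4 = -8*V)
Q(W, Z) = -12 - 5*Z (Q(W, Z) = -4 + (-5*Z - 8) = -4 + (-8 - 5*Z) = -12 - 5*Z)
w(v) = -24 (w(v) = 6*(-4) = -24)
t = 4 (t = -(-8*6 - 1*(-24))/6 = -(-48 + 24)/6 = -⅙*(-24) = 4)
(Q(19, -1) + t)*(13*(-13)) = ((-12 - 5*(-1)) + 4)*(13*(-13)) = ((-12 + 5) + 4)*(-169) = (-7 + 4)*(-169) = -3*(-169) = 507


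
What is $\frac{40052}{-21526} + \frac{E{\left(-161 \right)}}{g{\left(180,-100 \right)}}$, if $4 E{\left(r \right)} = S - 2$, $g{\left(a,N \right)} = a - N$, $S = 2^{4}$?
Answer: $- \frac{1591317}{861040} \approx -1.8481$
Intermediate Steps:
$S = 16$
$E{\left(r \right)} = \frac{7}{2}$ ($E{\left(r \right)} = \frac{16 - 2}{4} = \frac{1}{4} \cdot 14 = \frac{7}{2}$)
$\frac{40052}{-21526} + \frac{E{\left(-161 \right)}}{g{\left(180,-100 \right)}} = \frac{40052}{-21526} + \frac{7}{2 \left(180 - -100\right)} = 40052 \left(- \frac{1}{21526}\right) + \frac{7}{2 \left(180 + 100\right)} = - \frac{20026}{10763} + \frac{7}{2 \cdot 280} = - \frac{20026}{10763} + \frac{7}{2} \cdot \frac{1}{280} = - \frac{20026}{10763} + \frac{1}{80} = - \frac{1591317}{861040}$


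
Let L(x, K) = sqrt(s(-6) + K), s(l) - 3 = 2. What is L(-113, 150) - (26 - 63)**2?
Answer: -1369 + sqrt(155) ≈ -1356.6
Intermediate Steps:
s(l) = 5 (s(l) = 3 + 2 = 5)
L(x, K) = sqrt(5 + K)
L(-113, 150) - (26 - 63)**2 = sqrt(5 + 150) - (26 - 63)**2 = sqrt(155) - 1*(-37)**2 = sqrt(155) - 1*1369 = sqrt(155) - 1369 = -1369 + sqrt(155)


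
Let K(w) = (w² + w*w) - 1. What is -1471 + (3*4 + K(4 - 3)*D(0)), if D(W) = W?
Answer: -1459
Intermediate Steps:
K(w) = -1 + 2*w² (K(w) = (w² + w²) - 1 = 2*w² - 1 = -1 + 2*w²)
-1471 + (3*4 + K(4 - 3)*D(0)) = -1471 + (3*4 + (-1 + 2*(4 - 3)²)*0) = -1471 + (12 + (-1 + 2*1²)*0) = -1471 + (12 + (-1 + 2*1)*0) = -1471 + (12 + (-1 + 2)*0) = -1471 + (12 + 1*0) = -1471 + (12 + 0) = -1471 + 12 = -1459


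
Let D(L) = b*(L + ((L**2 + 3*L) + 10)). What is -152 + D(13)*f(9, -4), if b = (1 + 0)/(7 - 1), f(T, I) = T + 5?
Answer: 387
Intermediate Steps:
f(T, I) = 5 + T
b = 1/6 ≈ 0.16667
D(L) = 5/3 + L**2/6 + 2*L/3 (D(L) = (L + ((L**2 + 3*L) + 10))/6 = (L + (10 + L**2 + 3*L))/6 = (10 + L**2 + 4*L)/6 = 5/3 + L**2/6 + 2*L/3)
-152 + D(13)*f(9, -4) = -152 + (5/3 + (1/6)*13**2 + (2/3)*13)*(5 + 9) = -152 + (5/3 + (1/6)*169 + 26/3)*14 = -152 + (5/3 + 169/6 + 26/3)*14 = -152 + (77/2)*14 = -152 + 539 = 387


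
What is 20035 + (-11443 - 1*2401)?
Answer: 6191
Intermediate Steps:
20035 + (-11443 - 1*2401) = 20035 + (-11443 - 2401) = 20035 - 13844 = 6191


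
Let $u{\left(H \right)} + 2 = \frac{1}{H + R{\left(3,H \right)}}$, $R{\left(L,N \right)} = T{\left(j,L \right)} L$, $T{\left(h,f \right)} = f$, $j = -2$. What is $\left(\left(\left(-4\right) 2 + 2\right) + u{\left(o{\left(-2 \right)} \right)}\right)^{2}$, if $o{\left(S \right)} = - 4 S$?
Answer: $\frac{18225}{289} \approx 63.062$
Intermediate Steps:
$R{\left(L,N \right)} = L^{2}$ ($R{\left(L,N \right)} = L L = L^{2}$)
$u{\left(H \right)} = -2 + \frac{1}{9 + H}$ ($u{\left(H \right)} = -2 + \frac{1}{H + 3^{2}} = -2 + \frac{1}{H + 9} = -2 + \frac{1}{9 + H}$)
$\left(\left(\left(-4\right) 2 + 2\right) + u{\left(o{\left(-2 \right)} \right)}\right)^{2} = \left(\left(\left(-4\right) 2 + 2\right) + \frac{-17 - 2 \left(\left(-4\right) \left(-2\right)\right)}{9 - -8}\right)^{2} = \left(\left(-8 + 2\right) + \frac{-17 - 16}{9 + 8}\right)^{2} = \left(-6 + \frac{-17 - 16}{17}\right)^{2} = \left(-6 + \frac{1}{17} \left(-33\right)\right)^{2} = \left(-6 - \frac{33}{17}\right)^{2} = \left(- \frac{135}{17}\right)^{2} = \frac{18225}{289}$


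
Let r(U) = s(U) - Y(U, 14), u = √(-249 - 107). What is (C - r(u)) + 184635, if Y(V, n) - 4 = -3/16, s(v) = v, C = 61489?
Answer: 3938045/16 - 2*I*√89 ≈ 2.4613e+5 - 18.868*I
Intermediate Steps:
Y(V, n) = 61/16 (Y(V, n) = 4 - 3/16 = 61/16)
u = 2*I*√89 (u = √(-356) = 2*I*√89 ≈ 18.868*I)
r(U) = -61/16 + U (r(U) = U - 1*61/16 = U - 61/16 = -61/16 + U)
(C - r(u)) + 184635 = (61489 - (-61/16 + 2*I*√89)) + 184635 = (61489 + (61/16 - 2*I*√89)) + 184635 = (983885/16 - 2*I*√89) + 184635 = 3938045/16 - 2*I*√89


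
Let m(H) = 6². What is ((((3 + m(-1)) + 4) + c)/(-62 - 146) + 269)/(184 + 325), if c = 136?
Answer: 55773/105872 ≈ 0.52680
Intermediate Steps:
m(H) = 36
((((3 + m(-1)) + 4) + c)/(-62 - 146) + 269)/(184 + 325) = ((((3 + 36) + 4) + 136)/(-62 - 146) + 269)/(184 + 325) = (((39 + 4) + 136)/(-208) + 269)/509 = ((43 + 136)*(-1/208) + 269)*(1/509) = (179*(-1/208) + 269)*(1/509) = (-179/208 + 269)*(1/509) = (55773/208)*(1/509) = 55773/105872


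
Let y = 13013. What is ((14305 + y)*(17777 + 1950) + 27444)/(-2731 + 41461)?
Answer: 17964321/1291 ≈ 13915.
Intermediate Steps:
((14305 + y)*(17777 + 1950) + 27444)/(-2731 + 41461) = ((14305 + 13013)*(17777 + 1950) + 27444)/(-2731 + 41461) = (27318*19727 + 27444)/38730 = (538902186 + 27444)*(1/38730) = 538929630*(1/38730) = 17964321/1291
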